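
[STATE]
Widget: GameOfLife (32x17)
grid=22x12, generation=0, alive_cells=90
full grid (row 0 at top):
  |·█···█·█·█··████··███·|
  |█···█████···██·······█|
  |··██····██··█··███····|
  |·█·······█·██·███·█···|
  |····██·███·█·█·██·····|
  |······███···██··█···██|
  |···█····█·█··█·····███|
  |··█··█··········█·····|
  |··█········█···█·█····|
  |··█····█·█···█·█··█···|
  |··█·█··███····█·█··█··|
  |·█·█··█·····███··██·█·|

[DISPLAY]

Gen: 0                          
·█···█·█·█··████··███·          
█···█████···██·······█          
··██····██··█··███····          
·█·······█·██·███·█···          
····██·███·█·█·██·····          
······███···██··█···██          
···█····█·█··█·····███          
··█··█··········█·····          
··█········█···█·█····          
··█····█·█···█·█··█···          
··█·█··███····█·█··█··          
·█·█··█·····███··██·█·          
                                
                                
                                
                                


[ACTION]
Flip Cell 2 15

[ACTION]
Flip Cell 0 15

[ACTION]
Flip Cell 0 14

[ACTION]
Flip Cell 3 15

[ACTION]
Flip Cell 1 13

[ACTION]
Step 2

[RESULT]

Gen: 2                          
··█··██····███······█·          
·█········█······█··█·          
······█···█·██·███·█··          
·█······██·██····█····          
···········█··█·█·····          
····█·███··█·████·····          
···██·██·████████··█·█          
·█·█·········████···█·          
··············██·██···          
█·····██·██···██·██···          
······█··██··█·····█··          
·███··███····███████··          
                                
                                
                                
                                


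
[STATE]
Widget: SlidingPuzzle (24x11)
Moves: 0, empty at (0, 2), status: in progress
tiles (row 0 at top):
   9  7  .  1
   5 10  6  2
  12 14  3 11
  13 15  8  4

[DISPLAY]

┌────┬────┬────┬────┐   
│  9 │  7 │    │  1 │   
├────┼────┼────┼────┤   
│  5 │ 10 │  6 │  2 │   
├────┼────┼────┼────┤   
│ 12 │ 14 │  3 │ 11 │   
├────┼────┼────┼────┤   
│ 13 │ 15 │  8 │  4 │   
└────┴────┴────┴────┘   
Moves: 0                
                        


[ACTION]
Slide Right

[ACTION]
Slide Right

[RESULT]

┌────┬────┬────┬────┐   
│    │  9 │  7 │  1 │   
├────┼────┼────┼────┤   
│  5 │ 10 │  6 │  2 │   
├────┼────┼────┼────┤   
│ 12 │ 14 │  3 │ 11 │   
├────┼────┼────┼────┤   
│ 13 │ 15 │  8 │  4 │   
└────┴────┴────┴────┘   
Moves: 2                
                        


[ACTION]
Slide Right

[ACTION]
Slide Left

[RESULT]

┌────┬────┬────┬────┐   
│  9 │    │  7 │  1 │   
├────┼────┼────┼────┤   
│  5 │ 10 │  6 │  2 │   
├────┼────┼────┼────┤   
│ 12 │ 14 │  3 │ 11 │   
├────┼────┼────┼────┤   
│ 13 │ 15 │  8 │  4 │   
└────┴────┴────┴────┘   
Moves: 3                
                        


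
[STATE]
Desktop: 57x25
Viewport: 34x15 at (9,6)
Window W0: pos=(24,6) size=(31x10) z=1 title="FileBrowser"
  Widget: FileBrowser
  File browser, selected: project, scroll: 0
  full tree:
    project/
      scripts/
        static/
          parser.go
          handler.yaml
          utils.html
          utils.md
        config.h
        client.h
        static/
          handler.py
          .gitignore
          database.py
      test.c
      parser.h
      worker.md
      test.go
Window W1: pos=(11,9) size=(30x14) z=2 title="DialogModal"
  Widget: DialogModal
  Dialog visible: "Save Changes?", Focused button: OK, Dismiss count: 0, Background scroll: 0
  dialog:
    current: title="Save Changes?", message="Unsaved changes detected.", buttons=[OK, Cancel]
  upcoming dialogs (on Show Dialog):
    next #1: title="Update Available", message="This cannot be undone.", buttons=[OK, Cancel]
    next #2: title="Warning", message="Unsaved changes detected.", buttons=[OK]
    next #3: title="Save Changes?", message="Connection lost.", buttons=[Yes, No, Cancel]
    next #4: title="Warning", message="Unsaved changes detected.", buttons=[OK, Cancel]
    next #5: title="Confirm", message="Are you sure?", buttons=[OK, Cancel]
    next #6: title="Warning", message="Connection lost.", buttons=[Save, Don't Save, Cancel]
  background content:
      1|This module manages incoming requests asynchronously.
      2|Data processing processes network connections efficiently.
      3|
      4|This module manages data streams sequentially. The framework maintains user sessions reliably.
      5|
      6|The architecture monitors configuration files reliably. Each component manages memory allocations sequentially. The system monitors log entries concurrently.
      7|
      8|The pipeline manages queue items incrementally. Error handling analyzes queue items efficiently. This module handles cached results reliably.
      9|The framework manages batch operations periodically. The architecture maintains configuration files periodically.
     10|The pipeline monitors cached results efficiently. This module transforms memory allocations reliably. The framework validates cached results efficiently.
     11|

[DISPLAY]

               ┏━━━━━━━━━━━━━━━━━━
               ┃ FileBrowser      
               ┠──────────────────
  ┏━━━━━━━━━━━━━━━━━━━━━━━━━━━━┓  
  ┃ DialogModal                ┃  
  ┠────────────────────────────┨  
  ┃This module manages incoming┃  
  ┃Data processing processes ne┃  
  ┃  ┌──────────────────────┐  ┃  
  ┃Th│    Save Changes?     │tr┃━━
  ┃  │Unsaved changes detect│  ┃  
  ┃Th│    [OK]  Cancel      │co┃  
  ┃  └──────────────────────┘  ┃  
  ┃The pipeline manages queue i┃  
  ┃The framework manages batch ┃  


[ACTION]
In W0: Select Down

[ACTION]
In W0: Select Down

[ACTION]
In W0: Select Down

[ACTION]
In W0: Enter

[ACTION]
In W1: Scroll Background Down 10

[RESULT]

               ┏━━━━━━━━━━━━━━━━━━
               ┃ FileBrowser      
               ┠──────────────────
  ┏━━━━━━━━━━━━━━━━━━━━━━━━━━━━┓  
  ┃ DialogModal                ┃  
  ┠────────────────────────────┨  
  ┃                            ┃  
  ┃                            ┃  
  ┃  ┌──────────────────────┐  ┃  
  ┃  │    Save Changes?     │  ┃━━
  ┃  │Unsaved changes detect│  ┃  
  ┃  │    [OK]  Cancel      │  ┃  
  ┃  └──────────────────────┘  ┃  
  ┃                            ┃  
  ┃                            ┃  


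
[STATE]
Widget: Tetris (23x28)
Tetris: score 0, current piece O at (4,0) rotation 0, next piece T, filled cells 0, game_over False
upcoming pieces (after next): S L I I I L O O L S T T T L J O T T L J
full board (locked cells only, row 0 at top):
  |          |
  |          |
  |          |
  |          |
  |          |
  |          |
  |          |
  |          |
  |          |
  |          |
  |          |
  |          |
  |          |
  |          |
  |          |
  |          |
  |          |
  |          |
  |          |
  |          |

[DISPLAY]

    ▓▓    │Next:       
    ▓▓    │ ▒          
          │▒▒▒         
          │            
          │            
          │            
          │Score:      
          │0           
          │            
          │            
          │            
          │            
          │            
          │            
          │            
          │            
          │            
          │            
          │            
          │            
          │            
          │            
          │            
          │            
          │            
          │            
          │            
          │            


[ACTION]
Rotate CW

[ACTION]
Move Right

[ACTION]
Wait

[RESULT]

          │Next:       
     ▓▓   │ ▒          
     ▓▓   │▒▒▒         
          │            
          │            
          │            
          │Score:      
          │0           
          │            
          │            
          │            
          │            
          │            
          │            
          │            
          │            
          │            
          │            
          │            
          │            
          │            
          │            
          │            
          │            
          │            
          │            
          │            
          │            


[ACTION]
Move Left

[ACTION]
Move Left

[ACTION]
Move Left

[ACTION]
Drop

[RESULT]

          │Next:       
          │ ▒          
  ▓▓      │▒▒▒         
  ▓▓      │            
          │            
          │            
          │Score:      
          │0           
          │            
          │            
          │            
          │            
          │            
          │            
          │            
          │            
          │            
          │            
          │            
          │            
          │            
          │            
          │            
          │            
          │            
          │            
          │            
          │            


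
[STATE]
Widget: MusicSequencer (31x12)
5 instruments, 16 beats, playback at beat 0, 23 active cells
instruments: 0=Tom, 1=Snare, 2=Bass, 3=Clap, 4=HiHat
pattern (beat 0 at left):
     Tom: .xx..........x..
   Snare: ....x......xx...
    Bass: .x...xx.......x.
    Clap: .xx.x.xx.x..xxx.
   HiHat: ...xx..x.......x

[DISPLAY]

      ▼123456789012345         
   Tom·██··········█··         
 Snare····█······██···         
  Bass·█···██·······█·         
  Clap·██·█·██·█··███·         
 HiHat···██··█·······█         
                               
                               
                               
                               
                               
                               


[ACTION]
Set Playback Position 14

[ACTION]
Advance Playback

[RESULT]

      012345678901234▼         
   Tom·██··········█··         
 Snare····█······██···         
  Bass·█···██·······█·         
  Clap·██·█·██·█··███·         
 HiHat···██··█·······█         
                               
                               
                               
                               
                               
                               


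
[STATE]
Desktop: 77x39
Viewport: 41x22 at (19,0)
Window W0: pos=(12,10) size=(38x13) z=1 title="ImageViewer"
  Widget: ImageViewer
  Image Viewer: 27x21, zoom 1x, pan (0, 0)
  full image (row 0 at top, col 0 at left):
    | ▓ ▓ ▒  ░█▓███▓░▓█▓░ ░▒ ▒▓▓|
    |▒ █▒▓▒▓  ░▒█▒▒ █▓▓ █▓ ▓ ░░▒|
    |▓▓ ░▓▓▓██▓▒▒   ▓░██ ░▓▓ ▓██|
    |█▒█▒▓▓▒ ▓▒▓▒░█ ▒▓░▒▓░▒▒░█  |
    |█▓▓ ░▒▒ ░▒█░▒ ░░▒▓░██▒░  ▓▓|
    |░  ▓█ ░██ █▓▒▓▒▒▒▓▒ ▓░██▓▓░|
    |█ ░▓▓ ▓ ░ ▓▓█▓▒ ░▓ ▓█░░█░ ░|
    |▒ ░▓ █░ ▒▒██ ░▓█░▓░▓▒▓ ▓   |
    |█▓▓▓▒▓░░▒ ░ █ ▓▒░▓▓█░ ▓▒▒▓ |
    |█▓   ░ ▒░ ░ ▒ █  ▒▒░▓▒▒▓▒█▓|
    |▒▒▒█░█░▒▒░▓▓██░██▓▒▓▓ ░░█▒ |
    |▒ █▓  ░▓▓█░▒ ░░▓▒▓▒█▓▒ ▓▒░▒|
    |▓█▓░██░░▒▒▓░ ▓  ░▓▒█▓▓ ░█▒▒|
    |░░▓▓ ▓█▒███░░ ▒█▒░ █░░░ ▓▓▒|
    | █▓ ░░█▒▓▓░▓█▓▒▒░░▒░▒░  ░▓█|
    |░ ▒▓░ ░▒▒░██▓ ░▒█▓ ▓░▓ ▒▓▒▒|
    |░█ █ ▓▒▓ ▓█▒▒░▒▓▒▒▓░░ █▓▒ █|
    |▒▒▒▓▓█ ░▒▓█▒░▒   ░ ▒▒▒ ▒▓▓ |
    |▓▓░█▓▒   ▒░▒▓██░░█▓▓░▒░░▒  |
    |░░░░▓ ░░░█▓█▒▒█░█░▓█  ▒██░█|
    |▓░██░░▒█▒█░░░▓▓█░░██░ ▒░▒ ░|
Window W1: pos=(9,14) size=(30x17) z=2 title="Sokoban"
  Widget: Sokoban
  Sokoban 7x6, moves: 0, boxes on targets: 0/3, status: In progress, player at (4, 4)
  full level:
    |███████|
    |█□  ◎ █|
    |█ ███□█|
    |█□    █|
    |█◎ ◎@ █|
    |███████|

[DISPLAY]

                                         
                                         
                                         
                                         
                                         
                                         
                                         
                                         
                                         
                                         
━━━━━━━━━━━━━━━━━━━━━━━━━━━━━━┓          
Viewer                        ┃          
──────────────────────────────┨          
  ░█▓███▓░▓█▓░ ░▒ ▒▓▓         ┃          
━━━━━━━━━━━━━━━━━━━┓▒         ┃          
                   ┃█         ┃          
───────────────────┨          ┃          
                   ┃▓         ┃          
                   ┃░         ┃          
                   ┃░         ┃          
                   ┃          ┃          
                   ┃          ┃          


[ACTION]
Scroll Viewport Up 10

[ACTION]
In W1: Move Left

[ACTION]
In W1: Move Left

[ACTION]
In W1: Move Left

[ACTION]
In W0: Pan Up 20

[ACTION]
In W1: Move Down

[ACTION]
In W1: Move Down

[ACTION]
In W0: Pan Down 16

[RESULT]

                                         
                                         
                                         
                                         
                                         
                                         
                                         
                                         
                                         
                                         
━━━━━━━━━━━━━━━━━━━━━━━━━━━━━━┓          
Viewer                        ┃          
──────────────────────────────┨          
▒▓ ▓█▒▒░▒▓▒▒▓░░ █▓▒ █         ┃          
━━━━━━━━━━━━━━━━━━━┓          ┃          
                   ┃          ┃          
───────────────────┨█         ┃          
                   ┃░         ┃          
                   ┃          ┃          
                   ┃          ┃          
                   ┃          ┃          
                   ┃          ┃          


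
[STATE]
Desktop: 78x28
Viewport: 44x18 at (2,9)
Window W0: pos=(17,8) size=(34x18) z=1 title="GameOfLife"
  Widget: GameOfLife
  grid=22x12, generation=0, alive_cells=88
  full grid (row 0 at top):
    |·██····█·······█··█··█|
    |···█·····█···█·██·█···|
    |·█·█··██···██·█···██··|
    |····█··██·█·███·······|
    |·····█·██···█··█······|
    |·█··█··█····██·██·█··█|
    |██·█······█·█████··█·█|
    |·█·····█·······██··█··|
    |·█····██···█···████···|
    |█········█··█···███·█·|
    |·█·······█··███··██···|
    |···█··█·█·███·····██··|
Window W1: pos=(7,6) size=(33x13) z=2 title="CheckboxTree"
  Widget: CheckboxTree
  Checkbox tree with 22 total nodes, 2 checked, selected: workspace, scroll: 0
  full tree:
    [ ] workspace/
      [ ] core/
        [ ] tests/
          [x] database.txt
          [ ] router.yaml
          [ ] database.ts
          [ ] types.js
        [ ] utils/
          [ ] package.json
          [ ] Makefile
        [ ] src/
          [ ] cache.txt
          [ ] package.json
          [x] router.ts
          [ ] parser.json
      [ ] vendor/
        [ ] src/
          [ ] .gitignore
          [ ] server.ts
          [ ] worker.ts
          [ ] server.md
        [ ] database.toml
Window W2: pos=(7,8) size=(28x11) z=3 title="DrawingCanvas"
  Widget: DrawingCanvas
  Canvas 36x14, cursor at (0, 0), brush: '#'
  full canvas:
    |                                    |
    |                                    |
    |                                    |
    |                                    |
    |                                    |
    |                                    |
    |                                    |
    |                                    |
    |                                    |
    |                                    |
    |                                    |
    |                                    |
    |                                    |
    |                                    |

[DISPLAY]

     ┃ DrawingCanvas            ┃    ┃      
     ┠──────────────────────────┨    ┃──────
     ┃+                         ┃    ┃      
     ┃                          ┃    ┃      
     ┃                          ┃    ┃      
     ┃                          ┃    ┃      
     ┃                          ┃    ┃      
     ┃                          ┃    ┃      
     ┃                          ┃    ┃      
     ┗━━━━━━━━━━━━━━━━━━━━━━━━━━┛━━━━┛      
               ┃·█·····█·······██··█··      
               ┃·█····██···█···████···      
               ┃█········█··█···███·█·      
               ┃·█·······█··███··██···      
               ┃···█··█·█·███·····██··      
               ┃                            
               ┗━━━━━━━━━━━━━━━━━━━━━━━━━━━━
                                            


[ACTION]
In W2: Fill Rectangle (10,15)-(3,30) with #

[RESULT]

     ┃ DrawingCanvas            ┃    ┃      
     ┠──────────────────────────┨    ┃──────
     ┃+                         ┃    ┃      
     ┃                          ┃    ┃      
     ┃                          ┃    ┃      
     ┃               ###########┃    ┃      
     ┃               ###########┃    ┃      
     ┃               ###########┃    ┃      
     ┃               ###########┃    ┃      
     ┗━━━━━━━━━━━━━━━━━━━━━━━━━━┛━━━━┛      
               ┃·█·····█·······██··█··      
               ┃·█····██···█···████···      
               ┃█········█··█···███·█·      
               ┃·█·······█··███··██···      
               ┃···█··█·█·███·····██··      
               ┃                            
               ┗━━━━━━━━━━━━━━━━━━━━━━━━━━━━
                                            


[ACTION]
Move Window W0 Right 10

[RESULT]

     ┃ DrawingCanvas            ┃    ┃      
     ┠──────────────────────────┨    ┃──────
     ┃+                         ┃    ┃      
     ┃                          ┃    ┃···█··
     ┃                          ┃    ┃·█·██·
     ┃               ###########┃    ┃█·█···
     ┃               ###########┃    ┃███···
     ┃               ###########┃    ┃█··█··
     ┃               ###########┃    ┃██·██·
     ┗━━━━━━━━━━━━━━━━━━━━━━━━━━┛━━━━┛█████·
                         ┃·█·····█·······██·
                         ┃·█····██···█···███
                         ┃█········█··█···██
                         ┃·█·······█··███··█
                         ┃···█··█·█·███·····
                         ┃                  
                         ┗━━━━━━━━━━━━━━━━━━
                                            


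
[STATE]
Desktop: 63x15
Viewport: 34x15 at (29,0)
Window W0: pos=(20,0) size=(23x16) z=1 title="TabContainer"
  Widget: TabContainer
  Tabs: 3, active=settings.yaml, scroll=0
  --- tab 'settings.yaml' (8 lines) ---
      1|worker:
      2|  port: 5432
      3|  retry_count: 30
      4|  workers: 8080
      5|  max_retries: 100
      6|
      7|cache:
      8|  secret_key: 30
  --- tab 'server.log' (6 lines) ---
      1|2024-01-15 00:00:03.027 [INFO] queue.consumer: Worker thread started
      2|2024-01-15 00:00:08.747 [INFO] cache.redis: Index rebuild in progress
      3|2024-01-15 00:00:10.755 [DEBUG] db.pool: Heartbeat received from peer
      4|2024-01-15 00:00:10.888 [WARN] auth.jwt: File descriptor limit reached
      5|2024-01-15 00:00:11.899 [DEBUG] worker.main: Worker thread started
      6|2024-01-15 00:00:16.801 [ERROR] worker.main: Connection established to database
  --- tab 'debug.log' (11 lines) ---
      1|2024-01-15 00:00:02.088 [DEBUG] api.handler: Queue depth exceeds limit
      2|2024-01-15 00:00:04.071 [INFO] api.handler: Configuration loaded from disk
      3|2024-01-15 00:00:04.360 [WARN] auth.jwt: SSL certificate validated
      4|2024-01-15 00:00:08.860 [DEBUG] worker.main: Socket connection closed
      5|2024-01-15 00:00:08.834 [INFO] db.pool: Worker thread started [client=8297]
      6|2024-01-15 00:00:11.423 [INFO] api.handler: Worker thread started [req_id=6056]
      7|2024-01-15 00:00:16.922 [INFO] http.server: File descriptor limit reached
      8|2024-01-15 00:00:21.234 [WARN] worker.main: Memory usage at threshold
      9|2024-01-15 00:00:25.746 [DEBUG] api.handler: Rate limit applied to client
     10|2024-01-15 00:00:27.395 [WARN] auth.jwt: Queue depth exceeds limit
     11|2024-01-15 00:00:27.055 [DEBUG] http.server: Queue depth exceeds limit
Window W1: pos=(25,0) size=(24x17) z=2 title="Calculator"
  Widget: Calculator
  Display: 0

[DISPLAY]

━━━━━━━━━━━━━━━━━━━┓              
lculator           ┃              
───────────────────┨              
                  0┃              
─┬───┬───┬───┐     ┃              
 │ 8 │ 9 │ ÷ │     ┃              
─┼───┼───┼───┤     ┃              
 │ 5 │ 6 │ × │     ┃              
─┼───┼───┼───┤     ┃              
 │ 2 │ 3 │ - │     ┃              
─┼───┼───┼───┤     ┃              
 │ . │ = │ + │     ┃              
─┼───┼───┼───┤     ┃              
 │ MC│ MR│ M+│     ┃              
─┴───┴───┴───┘     ┃              


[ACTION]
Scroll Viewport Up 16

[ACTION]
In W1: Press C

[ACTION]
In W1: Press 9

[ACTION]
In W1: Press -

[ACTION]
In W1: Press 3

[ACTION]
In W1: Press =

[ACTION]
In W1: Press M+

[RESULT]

━━━━━━━━━━━━━━━━━━━┓              
lculator           ┃              
───────────────────┨              
                  6┃              
─┬───┬───┬───┐     ┃              
 │ 8 │ 9 │ ÷ │     ┃              
─┼───┼───┼───┤     ┃              
 │ 5 │ 6 │ × │     ┃              
─┼───┼───┼───┤     ┃              
 │ 2 │ 3 │ - │     ┃              
─┼───┼───┼───┤     ┃              
 │ . │ = │ + │     ┃              
─┼───┼───┼───┤     ┃              
 │ MC│ MR│ M+│     ┃              
─┴───┴───┴───┘     ┃              


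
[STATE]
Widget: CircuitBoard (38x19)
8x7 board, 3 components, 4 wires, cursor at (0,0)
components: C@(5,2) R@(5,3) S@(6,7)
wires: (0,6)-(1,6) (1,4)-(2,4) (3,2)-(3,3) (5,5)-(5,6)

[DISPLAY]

   0 1 2 3 4 5 6 7                    
0  [.]                      ·         
                            │         
1                   ·       ·         
                    │                 
2                   ·                 
                                      
3           · ─ ·                     
                                      
4                                     
                                      
5           C   R       · ─ ·         
                                      
6                               S     
Cursor: (0,0)                         
                                      
                                      
                                      
                                      


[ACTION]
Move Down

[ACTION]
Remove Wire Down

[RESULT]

   0 1 2 3 4 5 6 7                    
0                           ·         
                            │         
1  [.]              ·       ·         
                    │                 
2                   ·                 
                                      
3           · ─ ·                     
                                      
4                                     
                                      
5           C   R       · ─ ·         
                                      
6                               S     
Cursor: (1,0)                         
                                      
                                      
                                      
                                      


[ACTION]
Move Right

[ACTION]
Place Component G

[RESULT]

   0 1 2 3 4 5 6 7                    
0                           ·         
                            │         
1      [G]          ·       ·         
                    │                 
2                   ·                 
                                      
3           · ─ ·                     
                                      
4                                     
                                      
5           C   R       · ─ ·         
                                      
6                               S     
Cursor: (1,1)                         
                                      
                                      
                                      
                                      


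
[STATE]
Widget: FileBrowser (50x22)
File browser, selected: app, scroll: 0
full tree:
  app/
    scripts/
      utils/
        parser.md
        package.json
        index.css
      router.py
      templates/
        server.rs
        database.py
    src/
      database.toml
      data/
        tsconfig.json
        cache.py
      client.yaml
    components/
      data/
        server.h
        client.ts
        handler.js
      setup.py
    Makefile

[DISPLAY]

> [-] app/                                        
    [+] scripts/                                  
    [+] src/                                      
    [+] components/                               
    Makefile                                      
                                                  
                                                  
                                                  
                                                  
                                                  
                                                  
                                                  
                                                  
                                                  
                                                  
                                                  
                                                  
                                                  
                                                  
                                                  
                                                  
                                                  


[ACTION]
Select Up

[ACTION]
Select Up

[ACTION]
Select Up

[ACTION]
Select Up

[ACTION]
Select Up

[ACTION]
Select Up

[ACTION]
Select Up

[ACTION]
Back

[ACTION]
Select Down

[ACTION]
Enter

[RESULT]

  [-] app/                                        
  > [-] scripts/                                  
      [+] utils/                                  
      router.py                                   
      [+] templates/                              
    [+] src/                                      
    [+] components/                               
    Makefile                                      
                                                  
                                                  
                                                  
                                                  
                                                  
                                                  
                                                  
                                                  
                                                  
                                                  
                                                  
                                                  
                                                  
                                                  


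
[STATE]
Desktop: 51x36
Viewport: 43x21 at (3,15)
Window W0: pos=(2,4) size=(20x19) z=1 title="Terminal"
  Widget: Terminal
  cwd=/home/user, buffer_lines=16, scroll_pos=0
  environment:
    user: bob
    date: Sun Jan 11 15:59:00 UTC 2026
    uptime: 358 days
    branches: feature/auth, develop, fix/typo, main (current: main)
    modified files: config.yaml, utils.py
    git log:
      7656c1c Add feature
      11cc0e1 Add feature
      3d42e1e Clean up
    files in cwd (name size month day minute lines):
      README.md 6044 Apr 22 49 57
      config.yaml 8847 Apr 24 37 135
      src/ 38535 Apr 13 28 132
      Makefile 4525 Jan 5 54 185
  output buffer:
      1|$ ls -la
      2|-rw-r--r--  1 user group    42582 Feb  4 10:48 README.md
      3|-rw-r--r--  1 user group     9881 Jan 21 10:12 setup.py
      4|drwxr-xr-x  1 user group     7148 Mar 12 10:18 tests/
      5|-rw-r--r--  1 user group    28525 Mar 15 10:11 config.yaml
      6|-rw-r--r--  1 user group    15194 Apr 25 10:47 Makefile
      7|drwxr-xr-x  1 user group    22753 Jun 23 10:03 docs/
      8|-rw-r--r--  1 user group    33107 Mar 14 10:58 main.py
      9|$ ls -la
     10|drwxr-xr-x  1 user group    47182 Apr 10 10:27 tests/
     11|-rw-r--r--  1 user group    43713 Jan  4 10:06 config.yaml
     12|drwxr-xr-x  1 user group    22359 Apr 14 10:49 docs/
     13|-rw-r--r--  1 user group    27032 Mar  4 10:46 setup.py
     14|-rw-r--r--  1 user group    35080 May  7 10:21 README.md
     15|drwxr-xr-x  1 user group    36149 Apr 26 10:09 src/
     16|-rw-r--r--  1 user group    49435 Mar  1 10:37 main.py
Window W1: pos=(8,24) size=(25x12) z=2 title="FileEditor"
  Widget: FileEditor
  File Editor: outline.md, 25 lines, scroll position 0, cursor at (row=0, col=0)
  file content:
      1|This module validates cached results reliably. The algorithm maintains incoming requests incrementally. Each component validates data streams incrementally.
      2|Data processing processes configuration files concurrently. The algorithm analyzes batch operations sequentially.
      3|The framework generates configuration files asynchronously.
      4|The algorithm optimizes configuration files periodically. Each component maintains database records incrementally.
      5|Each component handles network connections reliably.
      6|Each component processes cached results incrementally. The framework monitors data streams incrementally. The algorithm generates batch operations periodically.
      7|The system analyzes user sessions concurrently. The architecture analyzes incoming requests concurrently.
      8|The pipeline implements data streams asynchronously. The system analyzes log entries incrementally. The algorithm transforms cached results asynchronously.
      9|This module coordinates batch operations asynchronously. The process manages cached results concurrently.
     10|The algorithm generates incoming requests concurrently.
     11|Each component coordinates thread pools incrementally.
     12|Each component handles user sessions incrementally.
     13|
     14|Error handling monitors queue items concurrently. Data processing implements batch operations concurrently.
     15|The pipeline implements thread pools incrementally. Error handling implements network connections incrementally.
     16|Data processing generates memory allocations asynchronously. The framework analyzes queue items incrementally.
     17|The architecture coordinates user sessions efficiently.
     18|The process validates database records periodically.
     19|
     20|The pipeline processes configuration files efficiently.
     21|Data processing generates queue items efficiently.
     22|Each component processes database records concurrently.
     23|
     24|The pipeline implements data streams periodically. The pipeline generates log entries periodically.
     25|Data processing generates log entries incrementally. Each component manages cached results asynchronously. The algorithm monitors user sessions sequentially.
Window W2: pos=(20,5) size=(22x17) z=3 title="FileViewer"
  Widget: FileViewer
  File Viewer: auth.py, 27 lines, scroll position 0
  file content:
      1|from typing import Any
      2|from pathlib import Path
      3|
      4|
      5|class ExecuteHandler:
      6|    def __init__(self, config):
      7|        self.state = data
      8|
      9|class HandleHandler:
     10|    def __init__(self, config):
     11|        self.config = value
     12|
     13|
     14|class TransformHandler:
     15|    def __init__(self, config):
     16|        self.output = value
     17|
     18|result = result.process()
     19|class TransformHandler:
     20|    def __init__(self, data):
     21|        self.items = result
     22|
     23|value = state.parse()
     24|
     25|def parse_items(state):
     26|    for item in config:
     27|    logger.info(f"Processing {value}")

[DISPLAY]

$ ls -la         ┃                   ░┃    
drwxr-xr-x  1 use┃class HandleHandler░┃    
-rw-r--r--  1 use┃    def __init__(se░┃    
drwxr-xr-x  1 use┃        self.config░┃    
-rw-r--r--  1 use┃                   ░┃    
-rw-r--r--  1 use┃                   ▼┃    
drwxr-xr-x  1 use┗━━━━━━━━━━━━━━━━━━━━┛    
━━━━━━━━━━━━━━━━━━┛                        
                                           
     ┏━━━━━━━━━━━━━━━━━━━━━━━┓             
     ┃ FileEditor            ┃             
     ┠───────────────────────┨             
     ┃█his module validates ▲┃             
     ┃Data processing proces█┃             
     ┃The framework generate░┃             
     ┃The algorithm optimize░┃             
     ┃Each component handles░┃             
     ┃Each component process░┃             
     ┃The system analyzes us░┃             
     ┃The pipeline implement▼┃             
     ┗━━━━━━━━━━━━━━━━━━━━━━━┛             


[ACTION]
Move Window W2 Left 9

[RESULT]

$ ls -la┃                   ░┃             
drwxr-xr┃class HandleHandler░┃             
-rw-r--r┃    def __init__(se░┃             
drwxr-xr┃        self.config░┃             
-rw-r--r┃                   ░┃             
-rw-r--r┃                   ▼┃             
drwxr-xr┗━━━━━━━━━━━━━━━━━━━━┛             
━━━━━━━━━━━━━━━━━━┛                        
                                           
     ┏━━━━━━━━━━━━━━━━━━━━━━━┓             
     ┃ FileEditor            ┃             
     ┠───────────────────────┨             
     ┃█his module validates ▲┃             
     ┃Data processing proces█┃             
     ┃The framework generate░┃             
     ┃The algorithm optimize░┃             
     ┃Each component handles░┃             
     ┃Each component process░┃             
     ┃The system analyzes us░┃             
     ┃The pipeline implement▼┃             
     ┗━━━━━━━━━━━━━━━━━━━━━━━┛             


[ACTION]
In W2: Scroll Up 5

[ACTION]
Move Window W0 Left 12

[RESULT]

ls -la  ┃                   ░┃             
wxr-xr-x┃class HandleHandler░┃             
w-r--r--┃    def __init__(se░┃             
wxr-xr-x┃        self.config░┃             
w-r--r--┃                   ░┃             
w-r--r--┃                   ▼┃             
wxr-xr-x┗━━━━━━━━━━━━━━━━━━━━┛             
━━━━━━━━━━━━━━━━┛                          
                                           
     ┏━━━━━━━━━━━━━━━━━━━━━━━┓             
     ┃ FileEditor            ┃             
     ┠───────────────────────┨             
     ┃█his module validates ▲┃             
     ┃Data processing proces█┃             
     ┃The framework generate░┃             
     ┃The algorithm optimize░┃             
     ┃Each component handles░┃             
     ┃Each component process░┃             
     ┃The system analyzes us░┃             
     ┃The pipeline implement▼┃             
     ┗━━━━━━━━━━━━━━━━━━━━━━━┛             
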